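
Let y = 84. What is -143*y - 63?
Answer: -12075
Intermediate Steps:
-143*y - 63 = -143*84 - 63 = -12012 - 63 = -12075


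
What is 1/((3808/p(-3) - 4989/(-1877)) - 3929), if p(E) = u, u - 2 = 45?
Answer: -88219/339230352 ≈ -0.00026006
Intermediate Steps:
u = 47 (u = 2 + 45 = 47)
p(E) = 47
1/((3808/p(-3) - 4989/(-1877)) - 3929) = 1/((3808/47 - 4989/(-1877)) - 3929) = 1/((3808*(1/47) - 4989*(-1/1877)) - 3929) = 1/((3808/47 + 4989/1877) - 3929) = 1/(7382099/88219 - 3929) = 1/(-339230352/88219) = -88219/339230352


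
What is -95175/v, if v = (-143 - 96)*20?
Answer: 19035/956 ≈ 19.911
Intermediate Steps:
v = -4780 (v = -239*20 = -4780)
-95175/v = -95175/(-4780) = -95175*(-1/4780) = 19035/956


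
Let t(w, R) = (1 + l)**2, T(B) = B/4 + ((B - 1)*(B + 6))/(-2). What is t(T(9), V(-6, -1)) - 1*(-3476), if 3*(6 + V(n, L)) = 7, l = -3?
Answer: 3480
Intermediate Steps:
V(n, L) = -11/3 (V(n, L) = -6 + (1/3)*7 = -6 + 7/3 = -11/3)
T(B) = B/4 - (-1 + B)*(6 + B)/2 (T(B) = B*(1/4) + ((-1 + B)*(6 + B))*(-1/2) = B/4 - (-1 + B)*(6 + B)/2)
t(w, R) = 4 (t(w, R) = (1 - 3)**2 = (-2)**2 = 4)
t(T(9), V(-6, -1)) - 1*(-3476) = 4 - 1*(-3476) = 4 + 3476 = 3480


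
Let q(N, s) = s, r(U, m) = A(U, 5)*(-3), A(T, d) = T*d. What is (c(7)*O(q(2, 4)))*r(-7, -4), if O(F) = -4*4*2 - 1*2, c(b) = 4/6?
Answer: -2380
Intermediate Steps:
r(U, m) = -15*U (r(U, m) = (U*5)*(-3) = (5*U)*(-3) = -15*U)
c(b) = ⅔ (c(b) = 4*(⅙) = ⅔)
O(F) = -34 (O(F) = -16*2 - 2 = -32 - 2 = -34)
(c(7)*O(q(2, 4)))*r(-7, -4) = ((⅔)*(-34))*(-15*(-7)) = -68/3*105 = -2380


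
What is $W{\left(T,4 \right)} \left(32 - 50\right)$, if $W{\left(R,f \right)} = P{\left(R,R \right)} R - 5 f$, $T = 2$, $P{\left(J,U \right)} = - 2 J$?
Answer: $504$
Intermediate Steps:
$W{\left(R,f \right)} = - 5 f - 2 R^{2}$ ($W{\left(R,f \right)} = - 2 R R - 5 f = - 2 R^{2} - 5 f = - 5 f - 2 R^{2}$)
$W{\left(T,4 \right)} \left(32 - 50\right) = \left(\left(-5\right) 4 - 2 \cdot 2^{2}\right) \left(32 - 50\right) = \left(-20 - 8\right) \left(-18\right) = \left(-28\right) \left(-18\right) = 504$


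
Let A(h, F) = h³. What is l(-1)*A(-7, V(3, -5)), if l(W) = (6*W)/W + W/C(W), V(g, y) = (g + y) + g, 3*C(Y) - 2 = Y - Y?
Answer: -3087/2 ≈ -1543.5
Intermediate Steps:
C(Y) = ⅔ (C(Y) = ⅔ + (Y - Y)/3 = ⅔ + (⅓)*0 = ⅔ + 0 = ⅔)
V(g, y) = y + 2*g
l(W) = 6 + 3*W/2 (l(W) = (6*W)/W + W/(⅔) = 6 + W*(3/2) = 6 + 3*W/2)
l(-1)*A(-7, V(3, -5)) = (6 + (3/2)*(-1))*(-7)³ = (6 - 3/2)*(-343) = (9/2)*(-343) = -3087/2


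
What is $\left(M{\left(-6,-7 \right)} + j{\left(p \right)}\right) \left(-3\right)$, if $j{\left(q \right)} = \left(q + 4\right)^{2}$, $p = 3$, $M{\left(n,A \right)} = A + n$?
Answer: $-108$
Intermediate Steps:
$j{\left(q \right)} = \left(4 + q\right)^{2}$
$\left(M{\left(-6,-7 \right)} + j{\left(p \right)}\right) \left(-3\right) = \left(\left(-7 - 6\right) + \left(4 + 3\right)^{2}\right) \left(-3\right) = \left(-13 + 7^{2}\right) \left(-3\right) = \left(-13 + 49\right) \left(-3\right) = 36 \left(-3\right) = -108$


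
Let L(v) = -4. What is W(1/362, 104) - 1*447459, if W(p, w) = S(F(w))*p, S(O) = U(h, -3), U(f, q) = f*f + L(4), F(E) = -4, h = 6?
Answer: -80990063/181 ≈ -4.4746e+5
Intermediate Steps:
U(f, q) = -4 + f² (U(f, q) = f*f - 4 = f² - 4 = -4 + f²)
S(O) = 32 (S(O) = -4 + 6² = -4 + 36 = 32)
W(p, w) = 32*p
W(1/362, 104) - 1*447459 = 32/362 - 1*447459 = 32*(1/362) - 447459 = 16/181 - 447459 = -80990063/181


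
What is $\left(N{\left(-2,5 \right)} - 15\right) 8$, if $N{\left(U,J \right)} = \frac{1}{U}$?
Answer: $-124$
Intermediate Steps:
$\left(N{\left(-2,5 \right)} - 15\right) 8 = \left(\frac{1}{-2} - 15\right) 8 = \left(- \frac{1}{2} - 15\right) 8 = \left(- \frac{31}{2}\right) 8 = -124$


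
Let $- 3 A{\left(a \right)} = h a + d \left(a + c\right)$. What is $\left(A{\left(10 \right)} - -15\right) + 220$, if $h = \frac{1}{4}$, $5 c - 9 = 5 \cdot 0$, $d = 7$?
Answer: $\frac{6199}{30} \approx 206.63$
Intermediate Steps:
$c = \frac{9}{5}$ ($c = \frac{9}{5} + \frac{5 \cdot 0}{5} = \frac{9}{5} + \frac{1}{5} \cdot 0 = \frac{9}{5} + 0 = \frac{9}{5} \approx 1.8$)
$h = \frac{1}{4} \approx 0.25$
$A{\left(a \right)} = - \frac{21}{5} - \frac{29 a}{12}$ ($A{\left(a \right)} = - \frac{\frac{a}{4} + 7 \left(a + \frac{9}{5}\right)}{3} = - \frac{\frac{a}{4} + 7 \left(\frac{9}{5} + a\right)}{3} = - \frac{\frac{a}{4} + \left(\frac{63}{5} + 7 a\right)}{3} = - \frac{\frac{63}{5} + \frac{29 a}{4}}{3} = - \frac{21}{5} - \frac{29 a}{12}$)
$\left(A{\left(10 \right)} - -15\right) + 220 = \left(\left(- \frac{21}{5} - \frac{145}{6}\right) - -15\right) + 220 = \left(\left(- \frac{21}{5} - \frac{145}{6}\right) + 15\right) + 220 = \left(- \frac{851}{30} + 15\right) + 220 = - \frac{401}{30} + 220 = \frac{6199}{30}$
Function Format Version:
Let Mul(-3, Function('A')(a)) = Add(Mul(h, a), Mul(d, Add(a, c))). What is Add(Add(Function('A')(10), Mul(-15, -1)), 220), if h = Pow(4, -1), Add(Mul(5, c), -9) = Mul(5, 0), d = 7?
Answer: Rational(6199, 30) ≈ 206.63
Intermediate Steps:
c = Rational(9, 5) (c = Add(Rational(9, 5), Mul(Rational(1, 5), Mul(5, 0))) = Add(Rational(9, 5), Mul(Rational(1, 5), 0)) = Add(Rational(9, 5), 0) = Rational(9, 5) ≈ 1.8000)
h = Rational(1, 4) ≈ 0.25000
Function('A')(a) = Add(Rational(-21, 5), Mul(Rational(-29, 12), a)) (Function('A')(a) = Mul(Rational(-1, 3), Add(Mul(Rational(1, 4), a), Mul(7, Add(a, Rational(9, 5))))) = Mul(Rational(-1, 3), Add(Mul(Rational(1, 4), a), Mul(7, Add(Rational(9, 5), a)))) = Mul(Rational(-1, 3), Add(Mul(Rational(1, 4), a), Add(Rational(63, 5), Mul(7, a)))) = Mul(Rational(-1, 3), Add(Rational(63, 5), Mul(Rational(29, 4), a))) = Add(Rational(-21, 5), Mul(Rational(-29, 12), a)))
Add(Add(Function('A')(10), Mul(-15, -1)), 220) = Add(Add(Add(Rational(-21, 5), Mul(Rational(-29, 12), 10)), Mul(-15, -1)), 220) = Add(Add(Add(Rational(-21, 5), Rational(-145, 6)), 15), 220) = Add(Add(Rational(-851, 30), 15), 220) = Add(Rational(-401, 30), 220) = Rational(6199, 30)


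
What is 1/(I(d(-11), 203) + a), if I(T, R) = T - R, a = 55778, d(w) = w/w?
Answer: 1/55576 ≈ 1.7993e-5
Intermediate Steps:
d(w) = 1
1/(I(d(-11), 203) + a) = 1/((1 - 1*203) + 55778) = 1/((1 - 203) + 55778) = 1/(-202 + 55778) = 1/55576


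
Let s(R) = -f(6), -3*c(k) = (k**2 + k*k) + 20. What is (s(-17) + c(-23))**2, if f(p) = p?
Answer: 1201216/9 ≈ 1.3347e+5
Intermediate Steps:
c(k) = -20/3 - 2*k**2/3 (c(k) = -((k**2 + k*k) + 20)/3 = -((k**2 + k**2) + 20)/3 = -(2*k**2 + 20)/3 = -(20 + 2*k**2)/3 = -20/3 - 2*k**2/3)
s(R) = -6 (s(R) = -1*6 = -6)
(s(-17) + c(-23))**2 = (-6 + (-20/3 - 2/3*(-23)**2))**2 = (-6 + (-20/3 - 2/3*529))**2 = (-6 + (-20/3 - 1058/3))**2 = (-6 - 1078/3)**2 = (-1096/3)**2 = 1201216/9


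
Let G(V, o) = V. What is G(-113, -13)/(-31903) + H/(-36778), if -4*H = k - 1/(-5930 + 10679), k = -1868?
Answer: -204070013755/22288548831864 ≈ -0.0091558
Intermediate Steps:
H = 8871133/18996 (H = -(-1868 - 1/(-5930 + 10679))/4 = -(-1868 - 1/4749)/4 = -¼*(-8871133/4749) = 8871133/18996 ≈ 467.00)
G(-113, -13)/(-31903) + H/(-36778) = -113/(-31903) + (8871133/18996)/(-36778) = -113*(-1/31903) + (8871133/18996)*(-1/36778) = 113/31903 - 8871133/698634888 = -204070013755/22288548831864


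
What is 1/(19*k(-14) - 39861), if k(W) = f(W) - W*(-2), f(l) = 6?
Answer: -1/40279 ≈ -2.4827e-5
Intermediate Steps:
k(W) = 6 + 2*W (k(W) = 6 - W*(-2) = 6 - (-2)*W = 6 + 2*W)
1/(19*k(-14) - 39861) = 1/(19*(6 + 2*(-14)) - 39861) = 1/(19*(6 - 28) - 39861) = 1/(19*(-22) - 39861) = 1/(-418 - 39861) = 1/(-40279) = -1/40279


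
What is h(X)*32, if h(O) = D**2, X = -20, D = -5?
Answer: 800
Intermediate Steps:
h(O) = 25 (h(O) = (-5)**2 = 25)
h(X)*32 = 25*32 = 800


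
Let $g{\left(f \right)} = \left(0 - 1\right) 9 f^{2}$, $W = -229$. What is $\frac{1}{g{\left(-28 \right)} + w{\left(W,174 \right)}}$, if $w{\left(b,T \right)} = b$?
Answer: $- \frac{1}{7285} \approx -0.00013727$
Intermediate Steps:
$g{\left(f \right)} = - 9 f^{2}$ ($g{\left(f \right)} = \left(-1\right) 9 f^{2} = - 9 f^{2}$)
$\frac{1}{g{\left(-28 \right)} + w{\left(W,174 \right)}} = \frac{1}{- 9 \left(-28\right)^{2} - 229} = \frac{1}{\left(-9\right) 784 - 229} = \frac{1}{-7056 - 229} = \frac{1}{-7285} = - \frac{1}{7285}$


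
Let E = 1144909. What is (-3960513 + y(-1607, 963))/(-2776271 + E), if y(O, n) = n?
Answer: 1979775/815681 ≈ 2.4271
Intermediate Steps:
(-3960513 + y(-1607, 963))/(-2776271 + E) = (-3960513 + 963)/(-2776271 + 1144909) = -3959550/(-1631362) = -3959550*(-1/1631362) = 1979775/815681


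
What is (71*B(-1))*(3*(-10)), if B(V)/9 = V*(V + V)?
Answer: -38340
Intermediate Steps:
B(V) = 18*V² (B(V) = 9*(V*(V + V)) = 9*(V*(2*V)) = 9*(2*V²) = 18*V²)
(71*B(-1))*(3*(-10)) = (71*(18*(-1)²))*(3*(-10)) = (71*(18*1))*(-30) = (71*18)*(-30) = 1278*(-30) = -38340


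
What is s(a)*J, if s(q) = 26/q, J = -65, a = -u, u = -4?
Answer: -845/2 ≈ -422.50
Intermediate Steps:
a = 4 (a = -1*(-4) = 4)
s(a)*J = (26/4)*(-65) = (26*(1/4))*(-65) = (13/2)*(-65) = -845/2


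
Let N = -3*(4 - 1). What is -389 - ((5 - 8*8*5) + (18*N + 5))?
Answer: 83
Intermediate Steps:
N = -9 (N = -3*3 = -9)
-389 - ((5 - 8*8*5) + (18*N + 5)) = -389 - ((5 - 8*8*5) + (18*(-9) + 5)) = -389 - ((5 - 64*5) + (-162 + 5)) = -389 - ((5 - 320) - 157) = -389 - (-315 - 157) = -389 - 1*(-472) = -389 + 472 = 83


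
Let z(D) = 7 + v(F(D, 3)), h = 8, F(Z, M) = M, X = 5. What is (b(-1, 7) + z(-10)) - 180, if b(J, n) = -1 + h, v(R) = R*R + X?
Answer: -152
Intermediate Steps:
v(R) = 5 + R**2 (v(R) = R*R + 5 = R**2 + 5 = 5 + R**2)
b(J, n) = 7 (b(J, n) = -1 + 8 = 7)
z(D) = 21 (z(D) = 7 + (5 + 3**2) = 7 + (5 + 9) = 7 + 14 = 21)
(b(-1, 7) + z(-10)) - 180 = (7 + 21) - 180 = 28 - 180 = -152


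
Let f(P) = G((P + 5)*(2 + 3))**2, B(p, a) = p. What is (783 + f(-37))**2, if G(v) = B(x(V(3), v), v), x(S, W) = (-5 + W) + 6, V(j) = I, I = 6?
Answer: 679332096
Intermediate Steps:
V(j) = 6
x(S, W) = 1 + W
G(v) = 1 + v
f(P) = (26 + 5*P)**2 (f(P) = (1 + (P + 5)*(2 + 3))**2 = (1 + (5 + P)*5)**2 = (1 + (25 + 5*P))**2 = (26 + 5*P)**2)
(783 + f(-37))**2 = (783 + (26 + 5*(-37))**2)**2 = (783 + (26 - 185)**2)**2 = (783 + (-159)**2)**2 = (783 + 25281)**2 = 26064**2 = 679332096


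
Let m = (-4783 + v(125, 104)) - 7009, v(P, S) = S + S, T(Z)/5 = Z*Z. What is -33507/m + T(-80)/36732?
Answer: 400366781/106375872 ≈ 3.7637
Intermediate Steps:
T(Z) = 5*Z² (T(Z) = 5*(Z*Z) = 5*Z²)
v(P, S) = 2*S
m = -11584 (m = (-4783 + 2*104) - 7009 = (-4783 + 208) - 7009 = -4575 - 7009 = -11584)
-33507/m + T(-80)/36732 = -33507/(-11584) + (5*(-80)²)/36732 = -33507*(-1/11584) + (5*6400)*(1/36732) = 33507/11584 + 32000*(1/36732) = 33507/11584 + 8000/9183 = 400366781/106375872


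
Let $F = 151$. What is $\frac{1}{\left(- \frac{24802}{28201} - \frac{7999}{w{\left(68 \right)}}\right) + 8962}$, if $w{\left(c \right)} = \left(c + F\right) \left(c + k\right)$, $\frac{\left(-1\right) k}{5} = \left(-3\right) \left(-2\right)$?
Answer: $\frac{12352038}{110676228659} \approx 0.00011161$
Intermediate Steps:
$k = -30$ ($k = - 5 \left(\left(-3\right) \left(-2\right)\right) = \left(-5\right) 6 = -30$)
$w{\left(c \right)} = \left(-30 + c\right) \left(151 + c\right)$ ($w{\left(c \right)} = \left(c + 151\right) \left(c - 30\right) = \left(151 + c\right) \left(-30 + c\right) = \left(-30 + c\right) \left(151 + c\right)$)
$\frac{1}{\left(- \frac{24802}{28201} - \frac{7999}{w{\left(68 \right)}}\right) + 8962} = \frac{1}{\left(- \frac{24802}{28201} - \frac{7999}{-4530 + 68^{2} + 121 \cdot 68}\right) + 8962} = \frac{1}{\left(\left(-24802\right) \frac{1}{28201} - \frac{7999}{-4530 + 4624 + 8228}\right) + 8962} = \frac{1}{\left(- \frac{24802}{28201} - \frac{7999}{8322}\right) + 8962} = \frac{1}{\left(- \frac{24802}{28201} - \frac{421}{438}\right) + 8962} = \frac{1}{- \frac{22735897}{12352038} + 8962} = \frac{1}{\frac{110676228659}{12352038}} = \frac{12352038}{110676228659}$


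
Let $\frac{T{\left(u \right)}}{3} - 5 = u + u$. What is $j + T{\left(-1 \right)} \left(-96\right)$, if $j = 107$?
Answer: $-757$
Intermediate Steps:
$T{\left(u \right)} = 15 + 6 u$ ($T{\left(u \right)} = 15 + 3 \left(u + u\right) = 15 + 3 \cdot 2 u = 15 + 6 u$)
$j + T{\left(-1 \right)} \left(-96\right) = 107 + \left(15 + 6 \left(-1\right)\right) \left(-96\right) = 107 + \left(15 - 6\right) \left(-96\right) = 107 + 9 \left(-96\right) = 107 - 864 = -757$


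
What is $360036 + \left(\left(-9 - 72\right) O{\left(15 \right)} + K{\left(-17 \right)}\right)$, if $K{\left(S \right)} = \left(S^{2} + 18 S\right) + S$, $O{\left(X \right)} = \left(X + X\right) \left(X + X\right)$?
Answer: $287102$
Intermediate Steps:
$O{\left(X \right)} = 4 X^{2}$ ($O{\left(X \right)} = 2 X 2 X = 4 X^{2}$)
$K{\left(S \right)} = S^{2} + 19 S$
$360036 + \left(\left(-9 - 72\right) O{\left(15 \right)} + K{\left(-17 \right)}\right) = 360036 - \left(17 \left(19 - 17\right) - \left(-9 - 72\right) 4 \cdot 15^{2}\right) = 360036 + \left(\left(-9 - 72\right) 4 \cdot 225 - 34\right) = 360036 - 72934 = 287102$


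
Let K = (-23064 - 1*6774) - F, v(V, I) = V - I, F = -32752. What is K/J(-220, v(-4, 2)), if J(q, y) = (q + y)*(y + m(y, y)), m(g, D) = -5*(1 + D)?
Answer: -1457/2147 ≈ -0.67862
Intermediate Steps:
K = 2914 (K = (-23064 - 1*6774) - 1*(-32752) = (-23064 - 6774) + 32752 = -29838 + 32752 = 2914)
m(g, D) = -5 - 5*D
J(q, y) = (-5 - 4*y)*(q + y) (J(q, y) = (q + y)*(y + (-5 - 5*y)) = (q + y)*(-5 - 4*y) = (-5 - 4*y)*(q + y))
K/J(-220, v(-4, 2)) = 2914/(-5*(-220) - 5*(-4 - 1*2) - 4*(-4 - 1*2)² - 4*(-220)*(-4 - 1*2)) = 2914/(1100 - 5*(-4 - 2) - 4*(-4 - 2)² - 4*(-220)*(-4 - 2)) = 2914/(1100 - 5*(-6) - 4*(-6)² - 4*(-220)*(-6)) = 2914/(1100 + 30 - 4*36 - 5280) = 2914/(1100 + 30 - 144 - 5280) = 2914/(-4294) = 2914*(-1/4294) = -1457/2147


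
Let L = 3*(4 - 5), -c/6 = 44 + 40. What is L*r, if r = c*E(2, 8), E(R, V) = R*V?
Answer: 24192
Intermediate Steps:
c = -504 (c = -6*(44 + 40) = -6*84 = -504)
L = -3 (L = 3*(-1) = -3)
r = -8064 (r = -1008*8 = -504*16 = -8064)
L*r = -3*(-8064) = 24192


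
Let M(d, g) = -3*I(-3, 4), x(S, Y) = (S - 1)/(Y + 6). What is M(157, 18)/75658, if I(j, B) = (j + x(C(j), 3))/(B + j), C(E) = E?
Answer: 31/226974 ≈ 0.00013658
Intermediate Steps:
x(S, Y) = (-1 + S)/(6 + Y)
I(j, B) = (-1/9 + 10*j/9)/(B + j) (I(j, B) = (j + (-1 + j)/(6 + 3))/(B + j) = (j + (-1 + j)/9)/(B + j) = (j + (-1/9 + j/9))/(B + j) = (-1/9 + 10*j/9)/(B + j))
M(d, g) = 31/3 (M(d, g) = -(-1 + 10*(-3))/(3*(4 - 3)) = -(-1 - 30)/(3*1) = -(-31)/3 = -3*(-31/9) = 31/3)
M(157, 18)/75658 = (31/3)/75658 = (31/3)*(1/75658) = 31/226974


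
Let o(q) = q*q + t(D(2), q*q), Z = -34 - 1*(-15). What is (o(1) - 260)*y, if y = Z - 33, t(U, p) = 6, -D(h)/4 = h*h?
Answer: 13156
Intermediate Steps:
D(h) = -4*h² (D(h) = -4*h*h = -4*h²)
Z = -19 (Z = -34 + 15 = -19)
o(q) = 6 + q² (o(q) = q*q + 6 = q² + 6 = 6 + q²)
y = -52 (y = -19 - 33 = -52)
(o(1) - 260)*y = ((6 + 1²) - 260)*(-52) = ((6 + 1) - 260)*(-52) = (7 - 260)*(-52) = -253*(-52) = 13156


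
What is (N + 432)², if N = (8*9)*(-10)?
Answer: 82944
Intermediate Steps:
N = -720 (N = 72*(-10) = -720)
(N + 432)² = (-720 + 432)² = (-288)² = 82944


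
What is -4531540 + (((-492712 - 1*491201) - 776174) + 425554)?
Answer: -5866073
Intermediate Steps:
-4531540 + (((-492712 - 1*491201) - 776174) + 425554) = -4531540 + (((-492712 - 491201) - 776174) + 425554) = -4531540 + ((-983913 - 776174) + 425554) = -4531540 + (-1760087 + 425554) = -4531540 - 1334533 = -5866073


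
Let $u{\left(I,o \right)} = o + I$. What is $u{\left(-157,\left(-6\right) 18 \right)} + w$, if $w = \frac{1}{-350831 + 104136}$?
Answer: $- \frac{65374176}{246695} \approx -265.0$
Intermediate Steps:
$u{\left(I,o \right)} = I + o$
$w = - \frac{1}{246695}$ ($w = \frac{1}{-246695} = - \frac{1}{246695} \approx -4.0536 \cdot 10^{-6}$)
$u{\left(-157,\left(-6\right) 18 \right)} + w = \left(-157 - 108\right) - \frac{1}{246695} = -265 - \frac{1}{246695} = - \frac{65374176}{246695}$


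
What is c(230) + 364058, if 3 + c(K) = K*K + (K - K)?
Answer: 416955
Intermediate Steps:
c(K) = -3 + K**2 (c(K) = -3 + (K*K + (K - K)) = -3 + (K**2 + 0) = -3 + K**2)
c(230) + 364058 = (-3 + 230**2) + 364058 = (-3 + 52900) + 364058 = 52897 + 364058 = 416955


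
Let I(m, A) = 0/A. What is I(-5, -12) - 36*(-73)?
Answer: 2628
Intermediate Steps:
I(m, A) = 0
I(-5, -12) - 36*(-73) = 0 - 36*(-73) = 0 + 2628 = 2628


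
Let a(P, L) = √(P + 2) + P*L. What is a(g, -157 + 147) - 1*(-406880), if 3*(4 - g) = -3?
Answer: 406830 + √7 ≈ 4.0683e+5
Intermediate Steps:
g = 5 (g = 4 - ⅓*(-3) = 4 + 1 = 5)
a(P, L) = √(2 + P) + L*P
a(g, -157 + 147) - 1*(-406880) = (√(2 + 5) + (-157 + 147)*5) - 1*(-406880) = (√7 - 10*5) + 406880 = (√7 - 50) + 406880 = (-50 + √7) + 406880 = 406830 + √7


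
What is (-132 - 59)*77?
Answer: -14707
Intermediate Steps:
(-132 - 59)*77 = -191*77 = -14707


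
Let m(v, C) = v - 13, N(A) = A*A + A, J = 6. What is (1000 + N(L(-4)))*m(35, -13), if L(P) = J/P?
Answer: 44033/2 ≈ 22017.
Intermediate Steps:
L(P) = 6/P
N(A) = A + A² (N(A) = A² + A = A + A²)
m(v, C) = -13 + v
(1000 + N(L(-4)))*m(35, -13) = (1000 + (6/(-4))*(1 + 6/(-4)))*(-13 + 35) = (1000 + (6*(-¼))*(1 + 6*(-¼)))*22 = (1000 - 3*(1 - 3/2)/2)*22 = (1000 - 3/2*(-½))*22 = (1000 + ¾)*22 = (4003/4)*22 = 44033/2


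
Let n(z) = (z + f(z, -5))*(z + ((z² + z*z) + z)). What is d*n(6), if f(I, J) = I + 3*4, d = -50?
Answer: -100800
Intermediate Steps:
f(I, J) = 12 + I (f(I, J) = I + 12 = 12 + I)
n(z) = (12 + 2*z)*(2*z + 2*z²) (n(z) = (z + (12 + z))*(z + ((z² + z*z) + z)) = (12 + 2*z)*(z + ((z² + z²) + z)) = (12 + 2*z)*(z + (2*z² + z)) = (12 + 2*z)*(z + (z + 2*z²)) = (12 + 2*z)*(2*z + 2*z²))
d*n(6) = -200*6*(6 + 6² + 7*6) = -200*6*(6 + 36 + 42) = -200*6*84 = -50*2016 = -100800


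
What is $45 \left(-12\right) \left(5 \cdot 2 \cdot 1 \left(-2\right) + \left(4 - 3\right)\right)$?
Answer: $10260$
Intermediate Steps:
$45 \left(-12\right) \left(5 \cdot 2 \cdot 1 \left(-2\right) + \left(4 - 3\right)\right) = - 540 \left(5 \cdot 2 \left(-2\right) + \left(4 - 3\right)\right) = - 540 \left(5 \left(-4\right) + 1\right) = - 540 \left(-20 + 1\right) = \left(-540\right) \left(-19\right) = 10260$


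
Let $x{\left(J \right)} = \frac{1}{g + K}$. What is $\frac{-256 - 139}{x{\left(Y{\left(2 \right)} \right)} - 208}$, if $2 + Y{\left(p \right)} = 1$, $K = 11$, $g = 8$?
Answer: $\frac{7505}{3951} \approx 1.8995$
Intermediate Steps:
$Y{\left(p \right)} = -1$ ($Y{\left(p \right)} = -2 + 1 = -1$)
$x{\left(J \right)} = \frac{1}{19}$ ($x{\left(J \right)} = \frac{1}{8 + 11} = \frac{1}{19}$)
$\frac{-256 - 139}{x{\left(Y{\left(2 \right)} \right)} - 208} = \frac{-256 - 139}{\frac{1}{19} - 208} = - \frac{395}{- \frac{3951}{19}} = \left(-395\right) \left(- \frac{19}{3951}\right) = \frac{7505}{3951}$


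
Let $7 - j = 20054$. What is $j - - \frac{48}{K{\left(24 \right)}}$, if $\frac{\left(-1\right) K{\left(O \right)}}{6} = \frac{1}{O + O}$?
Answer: $-20431$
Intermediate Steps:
$j = -20047$ ($j = 7 - 20054 = -20047$)
$K{\left(O \right)} = - \frac{3}{O}$ ($K{\left(O \right)} = - \frac{6}{O + O} = - \frac{6}{2 O} = - 6 \frac{1}{2 O} = - \frac{3}{O}$)
$j - - \frac{48}{K{\left(24 \right)}} = -20047 - - \frac{48}{\left(-3\right) \frac{1}{24}} = -20047 - - \frac{48}{- \frac{1}{8}} = -20047 - \left(-48\right) \left(-8\right) = -20047 - 384 = -20431$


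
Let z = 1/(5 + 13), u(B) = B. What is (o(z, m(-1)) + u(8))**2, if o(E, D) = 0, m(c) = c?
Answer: 64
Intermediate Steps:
z = 1/18 ≈ 0.055556
(o(z, m(-1)) + u(8))**2 = (0 + 8)**2 = 8**2 = 64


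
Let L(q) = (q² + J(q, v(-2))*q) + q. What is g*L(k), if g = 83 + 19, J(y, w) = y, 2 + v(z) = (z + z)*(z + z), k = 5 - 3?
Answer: 1020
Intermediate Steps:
k = 2
v(z) = -2 + 4*z² (v(z) = -2 + (z + z)*(z + z) = -2 + (2*z)*(2*z) = -2 + 4*z²)
L(q) = q + 2*q² (L(q) = (q² + q*q) + q = (q² + q²) + q = 2*q² + q = q + 2*q²)
g = 102
g*L(k) = 102*(2*(1 + 2*2)) = 102*(2*(1 + 4)) = 102*(2*5) = 102*10 = 1020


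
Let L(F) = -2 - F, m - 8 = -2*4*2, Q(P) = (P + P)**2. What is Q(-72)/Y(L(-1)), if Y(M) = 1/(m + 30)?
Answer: 456192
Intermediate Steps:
Q(P) = 4*P**2 (Q(P) = (2*P)**2 = 4*P**2)
m = -8 (m = 8 - 2*4*2 = 8 - 8*2 = 8 - 16 = -8)
Y(M) = 1/22 (Y(M) = 1/(-8 + 30) = 1/22)
Q(-72)/Y(L(-1)) = (4*(-72)**2)/(1/22) = (4*5184)*22 = 20736*22 = 456192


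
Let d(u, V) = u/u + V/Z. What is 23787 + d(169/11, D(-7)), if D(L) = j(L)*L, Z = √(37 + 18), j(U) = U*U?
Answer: 23788 - 343*√55/55 ≈ 23742.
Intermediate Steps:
j(U) = U²
Z = √55 ≈ 7.4162
D(L) = L³ (D(L) = L²*L = L³)
d(u, V) = 1 + V*√55/55 (d(u, V) = u/u + V/(√55) = 1 + V*(√55/55) = 1 + V*√55/55)
23787 + d(169/11, D(-7)) = 23787 + (1 + (1/55)*(-7)³*√55) = 23787 + (1 + (1/55)*(-343)*√55) = 23787 + (1 - 343*√55/55) = 23788 - 343*√55/55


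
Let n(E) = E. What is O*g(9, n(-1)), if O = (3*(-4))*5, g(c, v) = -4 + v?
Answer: 300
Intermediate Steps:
O = -60 (O = -12*5 = -60)
O*g(9, n(-1)) = -60*(-4 - 1) = -60*(-5) = 300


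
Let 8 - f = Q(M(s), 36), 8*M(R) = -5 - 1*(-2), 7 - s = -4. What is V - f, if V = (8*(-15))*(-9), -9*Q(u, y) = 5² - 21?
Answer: 9644/9 ≈ 1071.6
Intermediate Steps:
s = 11 (s = 7 - 1*(-4) = 7 + 4 = 11)
M(R) = -3/8 (M(R) = (-5 - 1*(-2))/8 = (-5 + 2)/8 = (⅛)*(-3) = -3/8)
Q(u, y) = -4/9 (Q(u, y) = -(5² - 21)/9 = -(25 - 21)/9 = -⅑*4 = -4/9)
f = 76/9 (f = 8 - 1*(-4/9) = 8 + 4/9 = 76/9 ≈ 8.4444)
V = 1080 (V = -120*(-9) = 1080)
V - f = 1080 - 1*76/9 = 1080 - 76/9 = 9644/9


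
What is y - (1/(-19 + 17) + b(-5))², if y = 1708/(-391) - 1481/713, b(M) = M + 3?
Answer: -615525/48484 ≈ -12.695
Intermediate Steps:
b(M) = 3 + M
y = -78125/12121 (y = 1708*(-1/391) - 1481*1/713 = -1708/391 - 1481/713 = -78125/12121 ≈ -6.4454)
y - (1/(-19 + 17) + b(-5))² = -78125/12121 - (1/(-19 + 17) + (3 - 5))² = -78125/12121 - (1/(-2) - 2)² = -78125/12121 - (-½ - 2)² = -78125/12121 - (-5/2)² = -78125/12121 - 1*25/4 = -78125/12121 - 25/4 = -615525/48484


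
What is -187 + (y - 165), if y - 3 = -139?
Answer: -488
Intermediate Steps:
y = -136 (y = 3 - 139 = -136)
-187 + (y - 165) = -187 + (-136 - 165) = -187 - 301 = -488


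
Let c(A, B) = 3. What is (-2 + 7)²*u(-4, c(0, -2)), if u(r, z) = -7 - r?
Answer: -75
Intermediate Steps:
(-2 + 7)²*u(-4, c(0, -2)) = (-2 + 7)²*(-7 - 1*(-4)) = 5²*(-7 + 4) = 25*(-3) = -75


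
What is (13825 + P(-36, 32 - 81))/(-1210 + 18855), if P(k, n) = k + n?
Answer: 2748/3529 ≈ 0.77869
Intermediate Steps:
(13825 + P(-36, 32 - 81))/(-1210 + 18855) = (13825 + (-36 + (32 - 81)))/(-1210 + 18855) = (13825 + (-36 - 49))/17645 = (13825 - 85)*(1/17645) = 13740*(1/17645) = 2748/3529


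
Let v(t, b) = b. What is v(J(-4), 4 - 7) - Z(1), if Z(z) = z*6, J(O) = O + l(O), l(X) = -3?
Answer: -9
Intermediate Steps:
J(O) = -3 + O (J(O) = O - 3 = -3 + O)
Z(z) = 6*z
v(J(-4), 4 - 7) - Z(1) = (4 - 7) - 6 = -3 - 1*6 = -3 - 6 = -9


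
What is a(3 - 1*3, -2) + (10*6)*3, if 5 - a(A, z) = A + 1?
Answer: 184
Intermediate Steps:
a(A, z) = 4 - A (a(A, z) = 5 - (A + 1) = 5 - (1 + A) = 5 + (-1 - A) = 4 - A)
a(3 - 1*3, -2) + (10*6)*3 = (4 - (3 - 1*3)) + (10*6)*3 = (4 - (3 - 3)) + 60*3 = (4 - 1*0) + 180 = (4 + 0) + 180 = 4 + 180 = 184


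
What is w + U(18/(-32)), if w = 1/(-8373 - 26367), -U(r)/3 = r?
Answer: 234491/138960 ≈ 1.6875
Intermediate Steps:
U(r) = -3*r
w = -1/34740 (w = 1/(-34740) = -1/34740 ≈ -2.8785e-5)
w + U(18/(-32)) = -1/34740 - 54/(-32) = -1/34740 - 54*(-1)/32 = -1/34740 - 3*(-9/16) = -1/34740 + 27/16 = 234491/138960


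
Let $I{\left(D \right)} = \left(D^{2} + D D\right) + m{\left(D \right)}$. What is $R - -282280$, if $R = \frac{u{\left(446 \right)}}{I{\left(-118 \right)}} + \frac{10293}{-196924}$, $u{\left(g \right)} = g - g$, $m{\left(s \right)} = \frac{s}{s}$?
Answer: $\frac{55587696427}{196924} \approx 2.8228 \cdot 10^{5}$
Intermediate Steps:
$m{\left(s \right)} = 1$
$u{\left(g \right)} = 0$
$I{\left(D \right)} = 1 + 2 D^{2}$ ($I{\left(D \right)} = \left(D^{2} + D D\right) + 1 = \left(D^{2} + D^{2}\right) + 1 = 2 D^{2} + 1 = 1 + 2 D^{2}$)
$R = - \frac{10293}{196924}$ ($R = \frac{0}{1 + 2 \left(-118\right)^{2}} + \frac{10293}{-196924} = \frac{0}{1 + 2 \cdot 13924} + 10293 \left(- \frac{1}{196924}\right) = \frac{0}{1 + 27848} - \frac{10293}{196924} = \frac{0}{27849} - \frac{10293}{196924} = 0 \cdot \frac{1}{27849} - \frac{10293}{196924} = 0 - \frac{10293}{196924} = - \frac{10293}{196924} \approx -0.052269$)
$R - -282280 = - \frac{10293}{196924} - -282280 = - \frac{10293}{196924} + 282280 = \frac{55587696427}{196924}$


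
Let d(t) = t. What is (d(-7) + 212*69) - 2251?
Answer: 12370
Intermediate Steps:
(d(-7) + 212*69) - 2251 = (-7 + 212*69) - 2251 = (-7 + 14628) - 2251 = 14621 - 2251 = 12370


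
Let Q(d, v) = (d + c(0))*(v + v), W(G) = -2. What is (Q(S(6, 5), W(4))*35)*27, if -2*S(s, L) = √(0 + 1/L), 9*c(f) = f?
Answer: 378*√5 ≈ 845.23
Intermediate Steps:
c(f) = f/9
S(s, L) = -√(1/L)/2 (S(s, L) = -√(0 + 1/L)/2 = -√(1/L)/2)
Q(d, v) = 2*d*v (Q(d, v) = (d + (⅑)*0)*(v + v) = (d + 0)*(2*v) = d*(2*v) = 2*d*v)
(Q(S(6, 5), W(4))*35)*27 = ((2*(-√5/5/2)*(-2))*35)*27 = ((2*(-√5/10)*(-2))*35)*27 = ((2*√5/5)*35)*27 = (14*√5)*27 = 378*√5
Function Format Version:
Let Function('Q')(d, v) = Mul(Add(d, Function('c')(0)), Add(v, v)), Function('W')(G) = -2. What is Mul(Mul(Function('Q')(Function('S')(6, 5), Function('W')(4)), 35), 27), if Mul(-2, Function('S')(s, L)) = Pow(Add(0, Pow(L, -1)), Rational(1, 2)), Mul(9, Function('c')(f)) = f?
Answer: Mul(378, Pow(5, Rational(1, 2))) ≈ 845.23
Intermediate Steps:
Function('c')(f) = Mul(Rational(1, 9), f)
Function('S')(s, L) = Mul(Rational(-1, 2), Pow(Pow(L, -1), Rational(1, 2))) (Function('S')(s, L) = Mul(Rational(-1, 2), Pow(Add(0, Pow(L, -1)), Rational(1, 2))) = Mul(Rational(-1, 2), Pow(Pow(L, -1), Rational(1, 2))))
Function('Q')(d, v) = Mul(2, d, v) (Function('Q')(d, v) = Mul(Add(d, Mul(Rational(1, 9), 0)), Add(v, v)) = Mul(Add(d, 0), Mul(2, v)) = Mul(d, Mul(2, v)) = Mul(2, d, v))
Mul(Mul(Function('Q')(Function('S')(6, 5), Function('W')(4)), 35), 27) = Mul(Mul(Mul(2, Mul(Rational(-1, 2), Pow(Pow(5, -1), Rational(1, 2))), -2), 35), 27) = Mul(Mul(Mul(2, Mul(Rational(-1, 2), Pow(Rational(1, 5), Rational(1, 2))), -2), 35), 27) = Mul(Mul(Mul(2, Mul(Rational(-1, 2), Mul(Rational(1, 5), Pow(5, Rational(1, 2)))), -2), 35), 27) = Mul(Mul(Mul(2, Mul(Rational(-1, 10), Pow(5, Rational(1, 2))), -2), 35), 27) = Mul(Mul(Mul(Rational(2, 5), Pow(5, Rational(1, 2))), 35), 27) = Mul(Mul(14, Pow(5, Rational(1, 2))), 27) = Mul(378, Pow(5, Rational(1, 2)))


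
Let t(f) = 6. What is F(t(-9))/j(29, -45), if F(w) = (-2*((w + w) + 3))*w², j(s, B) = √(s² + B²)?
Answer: -540*√2866/1433 ≈ -20.174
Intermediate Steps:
j(s, B) = √(B² + s²)
F(w) = w²*(-6 - 4*w) (F(w) = (-2*(2*w + 3))*w² = (-2*(3 + 2*w))*w² = (-6 - 4*w)*w² = w²*(-6 - 4*w))
F(t(-9))/j(29, -45) = (6²*(-6 - 4*6))/(√((-45)² + 29²)) = (36*(-6 - 24))/(√(2025 + 841)) = (36*(-30))/(√2866) = -540*√2866/1433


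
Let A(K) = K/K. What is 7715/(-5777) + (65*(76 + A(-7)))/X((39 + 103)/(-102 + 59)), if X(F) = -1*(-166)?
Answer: 27633195/958982 ≈ 28.815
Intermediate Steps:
A(K) = 1
X(F) = 166
7715/(-5777) + (65*(76 + A(-7)))/X((39 + 103)/(-102 + 59)) = 7715/(-5777) + (65*(76 + 1))/166 = 7715*(-1/5777) + (65*77)*(1/166) = -7715/5777 + 5005*(1/166) = -7715/5777 + 5005/166 = 27633195/958982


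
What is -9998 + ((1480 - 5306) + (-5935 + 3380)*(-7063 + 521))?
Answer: 16700986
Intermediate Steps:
-9998 + ((1480 - 5306) + (-5935 + 3380)*(-7063 + 521)) = -9998 + (-3826 - 2555*(-6542)) = -9998 + (-3826 + 16714810) = -9998 + 16710984 = 16700986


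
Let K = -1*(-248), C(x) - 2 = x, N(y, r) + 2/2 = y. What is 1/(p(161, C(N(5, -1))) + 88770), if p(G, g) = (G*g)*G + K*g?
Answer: 1/245784 ≈ 4.0686e-6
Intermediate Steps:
N(y, r) = -1 + y
C(x) = 2 + x
K = 248
p(G, g) = 248*g + g*G**2 (p(G, g) = (G*g)*G + 248*g = g*G**2 + 248*g = 248*g + g*G**2)
1/(p(161, C(N(5, -1))) + 88770) = 1/((2 + (-1 + 5))*(248 + 161**2) + 88770) = 1/((2 + 4)*(248 + 25921) + 88770) = 1/(6*26169 + 88770) = 1/(157014 + 88770) = 1/245784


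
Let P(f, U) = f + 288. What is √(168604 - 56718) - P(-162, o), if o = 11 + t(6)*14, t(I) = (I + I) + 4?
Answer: -126 + √111886 ≈ 208.49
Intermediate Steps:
t(I) = 4 + 2*I (t(I) = 2*I + 4 = 4 + 2*I)
o = 235 (o = 11 + (4 + 2*6)*14 = 11 + (4 + 12)*14 = 11 + 16*14 = 11 + 224 = 235)
P(f, U) = 288 + f
√(168604 - 56718) - P(-162, o) = √(168604 - 56718) - (288 - 162) = √111886 - 1*126 = √111886 - 126 = -126 + √111886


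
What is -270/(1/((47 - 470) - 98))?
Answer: 140670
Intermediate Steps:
-270/(1/((47 - 470) - 98)) = -270/(1/(-423 - 98)) = -270/(1/(-521)) = -270/(-1/521) = -270*(-521) = 140670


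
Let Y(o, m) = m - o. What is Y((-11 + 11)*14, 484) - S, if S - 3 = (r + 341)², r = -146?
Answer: -37544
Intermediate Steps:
S = 38028 (S = 3 + (-146 + 341)² = 3 + 195² = 3 + 38025 = 38028)
Y((-11 + 11)*14, 484) - S = (484 - (-11 + 11)*14) - 1*38028 = (484 - 0*14) - 38028 = (484 - 1*0) - 38028 = (484 + 0) - 38028 = 484 - 38028 = -37544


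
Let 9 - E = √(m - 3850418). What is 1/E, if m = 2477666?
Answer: 1/152537 + 4*I*√9533/457611 ≈ 6.5558e-6 + 0.00085345*I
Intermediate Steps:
E = 9 - 12*I*√9533 (E = 9 - √(2477666 - 3850418) = 9 - √(-1372752) = 9 - 12*I*√9533 ≈ 9.0 - 1171.6*I)
1/E = 1/(9 - 12*I*√9533)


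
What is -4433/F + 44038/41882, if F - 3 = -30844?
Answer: 771919432/645841381 ≈ 1.1952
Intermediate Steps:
F = -30841 (F = 3 - 30844 = -30841)
-4433/F + 44038/41882 = -4433/(-30841) + 44038/41882 = -4433*(-1/30841) + 44038*(1/41882) = 4433/30841 + 22019/20941 = 771919432/645841381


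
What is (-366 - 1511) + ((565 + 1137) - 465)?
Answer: -640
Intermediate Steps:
(-366 - 1511) + ((565 + 1137) - 465) = -1877 + (1702 - 465) = -1877 + 1237 = -640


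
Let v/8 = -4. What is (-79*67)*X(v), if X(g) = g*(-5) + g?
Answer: -677504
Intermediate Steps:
v = -32 (v = 8*(-4) = -32)
X(g) = -4*g (X(g) = -5*g + g = -4*g)
(-79*67)*X(v) = (-79*67)*(-4*(-32)) = -5293*128 = -677504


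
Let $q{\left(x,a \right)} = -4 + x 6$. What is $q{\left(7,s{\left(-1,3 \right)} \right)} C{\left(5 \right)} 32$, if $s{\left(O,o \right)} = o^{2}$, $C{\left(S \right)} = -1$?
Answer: $-1216$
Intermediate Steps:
$q{\left(x,a \right)} = -4 + 6 x$
$q{\left(7,s{\left(-1,3 \right)} \right)} C{\left(5 \right)} 32 = \left(-4 + 6 \cdot 7\right) \left(-1\right) 32 = \left(-4 + 42\right) \left(-1\right) 32 = 38 \left(-1\right) 32 = \left(-38\right) 32 = -1216$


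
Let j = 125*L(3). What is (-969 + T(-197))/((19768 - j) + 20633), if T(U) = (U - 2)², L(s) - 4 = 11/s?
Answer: 14487/14791 ≈ 0.97945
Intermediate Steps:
L(s) = 4 + 11/s
T(U) = (-2 + U)²
j = 2875/3 (j = 125*(4 + 11/3) = 125*(23/3) = 2875/3 ≈ 958.33)
(-969 + T(-197))/((19768 - j) + 20633) = (-969 + (-2 - 197)²)/((19768 - 1*2875/3) + 20633) = (-969 + (-199)²)/((19768 - 2875/3) + 20633) = (-969 + 39601)/(56429/3 + 20633) = 38632/(118328/3) = 38632*(3/118328) = 14487/14791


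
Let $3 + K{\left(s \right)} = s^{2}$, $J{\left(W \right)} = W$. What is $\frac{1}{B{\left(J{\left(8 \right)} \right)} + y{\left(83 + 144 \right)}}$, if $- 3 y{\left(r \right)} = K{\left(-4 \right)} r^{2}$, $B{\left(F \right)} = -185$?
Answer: $- \frac{3}{670432} \approx -4.4747 \cdot 10^{-6}$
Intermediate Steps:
$K{\left(s \right)} = -3 + s^{2}$
$y{\left(r \right)} = - \frac{13 r^{2}}{3}$ ($y{\left(r \right)} = - \frac{\left(-3 + \left(-4\right)^{2}\right) r^{2}}{3} = - \frac{\left(-3 + 16\right) r^{2}}{3} = - \frac{13 r^{2}}{3}$)
$\frac{1}{B{\left(J{\left(8 \right)} \right)} + y{\left(83 + 144 \right)}} = \frac{1}{-185 - \frac{13 \left(83 + 144\right)^{2}}{3}} = \frac{1}{-185 - \frac{13 \cdot 227^{2}}{3}} = \frac{1}{-185 - \frac{669877}{3}} = \frac{1}{- \frac{670432}{3}} = - \frac{3}{670432}$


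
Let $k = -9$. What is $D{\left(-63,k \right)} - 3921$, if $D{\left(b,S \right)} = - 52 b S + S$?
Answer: $-33414$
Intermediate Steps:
$D{\left(b,S \right)} = S - 52 S b$ ($D{\left(b,S \right)} = - 52 S b + S = S - 52 S b$)
$D{\left(-63,k \right)} - 3921 = - 9 \left(1 - -3276\right) - 3921 = - 9 \left(1 + 3276\right) - 3921 = \left(-9\right) 3277 - 3921 = -29493 - 3921 = -33414$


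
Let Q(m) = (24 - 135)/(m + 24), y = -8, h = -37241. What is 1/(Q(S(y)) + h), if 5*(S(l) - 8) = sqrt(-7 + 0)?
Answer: (-sqrt(7) + 160*I)/(-5959115*I + 37241*sqrt(7)) ≈ -2.685e-5 - 4.1339e-11*I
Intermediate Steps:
S(l) = 8 + I*sqrt(7)/5 (S(l) = 8 + sqrt(-7 + 0)/5 = 8 + sqrt(-7)/5 = 8 + (I*sqrt(7))/5 = 8 + I*sqrt(7)/5)
Q(m) = -111/(24 + m)
1/(Q(S(y)) + h) = 1/(-111/(24 + (8 + I*sqrt(7)/5)) - 37241) = 1/(-111/(32 + I*sqrt(7)/5) - 37241) = 1/(-37241 - 111/(32 + I*sqrt(7)/5))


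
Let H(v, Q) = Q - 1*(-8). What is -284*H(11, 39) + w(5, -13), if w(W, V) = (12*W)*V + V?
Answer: -14141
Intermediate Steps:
w(W, V) = V + 12*V*W (w(W, V) = 12*V*W + V = V + 12*V*W)
H(v, Q) = 8 + Q (H(v, Q) = Q + 8 = 8 + Q)
-284*H(11, 39) + w(5, -13) = -284*(8 + 39) - 13*(1 + 12*5) = -284*47 - 13*(1 + 60) = -13348 - 13*61 = -13348 - 793 = -14141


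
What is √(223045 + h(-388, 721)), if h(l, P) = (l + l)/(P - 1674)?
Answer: √202572215933/953 ≈ 472.28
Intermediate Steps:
h(l, P) = 2*l/(-1674 + P) (h(l, P) = (2*l)/(-1674 + P) = 2*l/(-1674 + P))
√(223045 + h(-388, 721)) = √(223045 + 2*(-388)/(-1674 + 721)) = √(223045 + 2*(-388)/(-953)) = √(223045 + 2*(-388)*(-1/953)) = √(223045 + 776/953) = √(212562661/953) = √202572215933/953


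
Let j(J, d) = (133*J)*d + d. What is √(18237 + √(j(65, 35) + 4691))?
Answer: √(18237 + √307301) ≈ 137.08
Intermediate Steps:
j(J, d) = d + 133*J*d (j(J, d) = 133*J*d + d = d + 133*J*d)
√(18237 + √(j(65, 35) + 4691)) = √(18237 + √(35*(1 + 133*65) + 4691)) = √(18237 + √(35*(1 + 8645) + 4691)) = √(18237 + √(35*8646 + 4691)) = √(18237 + √(302610 + 4691)) = √(18237 + √307301)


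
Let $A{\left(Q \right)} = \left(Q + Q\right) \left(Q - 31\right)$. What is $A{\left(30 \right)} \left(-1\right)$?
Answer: $60$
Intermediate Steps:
$A{\left(Q \right)} = 2 Q \left(-31 + Q\right)$
$A{\left(30 \right)} \left(-1\right) = 2 \cdot 30 \left(-31 + 30\right) \left(-1\right) = 2 \cdot 30 \left(-1\right) \left(-1\right) = \left(-60\right) \left(-1\right) = 60$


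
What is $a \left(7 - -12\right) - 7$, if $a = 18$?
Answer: $335$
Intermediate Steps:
$a \left(7 - -12\right) - 7 = 18 \left(7 - -12\right) - 7 = 18 \left(7 + 12\right) - 7 = 18 \cdot 19 - 7 = 342 - 7 = 335$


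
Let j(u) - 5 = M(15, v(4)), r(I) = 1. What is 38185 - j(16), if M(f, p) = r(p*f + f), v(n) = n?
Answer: 38179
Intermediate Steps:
M(f, p) = 1
j(u) = 6 (j(u) = 5 + 1 = 6)
38185 - j(16) = 38185 - 1*6 = 38185 - 6 = 38179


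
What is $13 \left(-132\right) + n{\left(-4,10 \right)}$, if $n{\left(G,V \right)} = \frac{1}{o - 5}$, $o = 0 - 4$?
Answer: $- \frac{15445}{9} \approx -1716.1$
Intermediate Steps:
$o = -4$
$n{\left(G,V \right)} = - \frac{1}{9}$ ($n{\left(G,V \right)} = \frac{1}{-4 - 5} = \frac{1}{-9} = - \frac{1}{9}$)
$13 \left(-132\right) + n{\left(-4,10 \right)} = 13 \left(-132\right) - \frac{1}{9} = -1716 - \frac{1}{9} = - \frac{15445}{9}$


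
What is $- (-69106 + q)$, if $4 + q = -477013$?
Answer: $546123$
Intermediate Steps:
$q = -477017$ ($q = -4 - 477013 = -477017$)
$- (-69106 + q) = - (-69106 - 477017) = \left(-1\right) \left(-546123\right) = 546123$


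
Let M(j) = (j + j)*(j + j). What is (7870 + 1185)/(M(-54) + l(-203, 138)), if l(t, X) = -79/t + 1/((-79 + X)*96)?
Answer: 10411366560/13411621547 ≈ 0.77629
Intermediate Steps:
M(j) = 4*j² (M(j) = (2*j)*(2*j) = 4*j²)
l(t, X) = -79/t + 1/(96*(-79 + X)) (l(t, X) = -79/t + (1/96)/(-79 + X) = -79/t + 1/(96*(-79 + X)))
(7870 + 1185)/(M(-54) + l(-203, 138)) = (7870 + 1185)/(4*(-54)² + (1/96)*(599136 - 203 - 7584*138)/(-203*(-79 + 138))) = 9055/(4*2916 + (1/96)*(-1/203)*(599136 - 203 - 1046592)/59) = 9055/(11664 + (1/96)*(-1/203)*(1/59)*(-447659)) = 9055/(11664 + 447659/1149792) = 9055/(13411621547/1149792) = 9055*(1149792/13411621547) = 10411366560/13411621547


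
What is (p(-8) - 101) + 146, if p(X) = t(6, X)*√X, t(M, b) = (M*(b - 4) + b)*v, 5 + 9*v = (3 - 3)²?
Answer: 45 + 800*I*√2/9 ≈ 45.0 + 125.71*I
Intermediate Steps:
v = -5/9 (v = -5/9 + (3 - 3)²/9 = -5/9 + (⅑)*0² = -5/9 + (⅑)*0 = -5/9 + 0 = -5/9 ≈ -0.55556)
t(M, b) = -5*b/9 - 5*M*(-4 + b)/9 (t(M, b) = (M*(b - 4) + b)*(-5/9) = (M*(-4 + b) + b)*(-5/9) = (b + M*(-4 + b))*(-5/9) = -5*b/9 - 5*M*(-4 + b)/9)
p(X) = √X*(40/3 - 35*X/9) (p(X) = (-5*X/9 + (20/9)*6 - 5/9*6*X)*√X = (-5*X/9 + 40/3 - 10*X/3)*√X = (40/3 - 35*X/9)*√X = √X*(40/3 - 35*X/9))
(p(-8) - 101) + 146 = (5*√(-8)*(24 - 7*(-8))/9 - 101) + 146 = (5*(2*I*√2)*(24 + 56)/9 - 101) + 146 = ((5/9)*(2*I*√2)*80 - 101) + 146 = (800*I*√2/9 - 101) + 146 = (-101 + 800*I*√2/9) + 146 = 45 + 800*I*√2/9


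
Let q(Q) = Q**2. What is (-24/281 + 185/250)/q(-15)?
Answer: 9197/3161250 ≈ 0.0029093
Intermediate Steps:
(-24/281 + 185/250)/q(-15) = (-24/281 + 185/250)/((-15)**2) = (-24*1/281 + 185*(1/250))/225 = (-24/281 + 37/50)*(1/225) = (9197/14050)*(1/225) = 9197/3161250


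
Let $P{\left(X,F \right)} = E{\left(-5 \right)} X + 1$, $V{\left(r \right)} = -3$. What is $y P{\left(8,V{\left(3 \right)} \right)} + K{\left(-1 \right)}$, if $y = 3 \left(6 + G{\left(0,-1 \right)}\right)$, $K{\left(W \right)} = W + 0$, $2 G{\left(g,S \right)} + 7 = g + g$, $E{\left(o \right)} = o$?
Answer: $- \frac{587}{2} \approx -293.5$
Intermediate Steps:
$G{\left(g,S \right)} = - \frac{7}{2} + g$ ($G{\left(g,S \right)} = - \frac{7}{2} + \frac{g + g}{2} = - \frac{7}{2} + \frac{2 g}{2} = - \frac{7}{2} + g$)
$K{\left(W \right)} = W$
$P{\left(X,F \right)} = 1 - 5 X$ ($P{\left(X,F \right)} = - 5 X + 1 = 1 - 5 X$)
$y = \frac{15}{2}$ ($y = 3 \left(6 + \left(- \frac{7}{2} + 0\right)\right) = 3 \left(6 - \frac{7}{2}\right) = 3 \cdot \frac{5}{2} = \frac{15}{2} \approx 7.5$)
$y P{\left(8,V{\left(3 \right)} \right)} + K{\left(-1 \right)} = \frac{15 \left(1 - 40\right)}{2} - 1 = \frac{15}{2} \left(-39\right) - 1 = - \frac{585}{2} - 1 = - \frac{587}{2}$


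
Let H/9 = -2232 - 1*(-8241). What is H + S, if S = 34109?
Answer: 88190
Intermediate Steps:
H = 54081 (H = 9*(-2232 - 1*(-8241)) = 9*(-2232 + 8241) = 9*6009 = 54081)
H + S = 54081 + 34109 = 88190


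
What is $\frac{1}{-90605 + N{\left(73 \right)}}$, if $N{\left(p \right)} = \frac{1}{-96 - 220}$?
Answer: $- \frac{316}{28631181} \approx -1.1037 \cdot 10^{-5}$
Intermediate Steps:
$N{\left(p \right)} = - \frac{1}{316}$ ($N{\left(p \right)} = \frac{1}{-316} = - \frac{1}{316}$)
$\frac{1}{-90605 + N{\left(73 \right)}} = \frac{1}{-90605 - \frac{1}{316}} = \frac{1}{- \frac{28631181}{316}} = - \frac{316}{28631181}$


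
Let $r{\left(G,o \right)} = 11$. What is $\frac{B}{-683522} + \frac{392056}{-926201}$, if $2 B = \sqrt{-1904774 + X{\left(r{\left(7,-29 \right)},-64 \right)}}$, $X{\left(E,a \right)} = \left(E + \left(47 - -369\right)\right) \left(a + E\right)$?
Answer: $- \frac{392056}{926201} - \frac{i \sqrt{1927405}}{1367044} \approx -0.42329 - 0.0010156 i$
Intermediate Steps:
$X{\left(E,a \right)} = \left(416 + E\right) \left(E + a\right)$ ($X{\left(E,a \right)} = \left(E + \left(47 + 369\right)\right) \left(E + a\right) = \left(E + 416\right) \left(E + a\right) = \left(416 + E\right) \left(E + a\right)$)
$B = \frac{i \sqrt{1927405}}{2}$ ($B = \frac{\sqrt{-1904774 + \left(11^{2} + 416 \cdot 11 + 416 \left(-64\right) + 11 \left(-64\right)\right)}}{2} = \frac{\sqrt{-1904774 + \left(121 + 4576 - 26624 - 704\right)}}{2} = \frac{\sqrt{-1904774 - 22631}}{2} = \frac{\sqrt{-1927405}}{2} = \frac{i \sqrt{1927405}}{2} \approx 694.16 i$)
$\frac{B}{-683522} + \frac{392056}{-926201} = \frac{\frac{1}{2} i \sqrt{1927405}}{-683522} + \frac{392056}{-926201} = \frac{i \sqrt{1927405}}{2} \left(- \frac{1}{683522}\right) + 392056 \left(- \frac{1}{926201}\right) = - \frac{i \sqrt{1927405}}{1367044} - \frac{392056}{926201} = - \frac{392056}{926201} - \frac{i \sqrt{1927405}}{1367044}$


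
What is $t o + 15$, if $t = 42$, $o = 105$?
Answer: $4425$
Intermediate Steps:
$t o + 15 = 42 \cdot 105 + 15 = 4410 + 15 = 4425$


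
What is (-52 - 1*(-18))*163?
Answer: -5542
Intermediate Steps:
(-52 - 1*(-18))*163 = (-52 + 18)*163 = -34*163 = -5542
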